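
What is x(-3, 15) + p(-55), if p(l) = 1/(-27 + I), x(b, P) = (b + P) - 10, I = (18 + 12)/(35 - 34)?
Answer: 7/3 ≈ 2.3333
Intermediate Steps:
I = 30 (I = 30/1 = 30*1 = 30)
x(b, P) = -10 + P + b (x(b, P) = (P + b) - 10 = -10 + P + b)
p(l) = ⅓ (p(l) = 1/(-27 + 30) = 1/3 = ⅓)
x(-3, 15) + p(-55) = (-10 + 15 - 3) + ⅓ = 2 + ⅓ = 7/3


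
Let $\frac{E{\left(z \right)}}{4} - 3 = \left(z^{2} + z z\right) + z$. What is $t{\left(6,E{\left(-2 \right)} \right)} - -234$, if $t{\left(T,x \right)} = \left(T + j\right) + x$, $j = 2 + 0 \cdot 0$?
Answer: $278$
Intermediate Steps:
$E{\left(z \right)} = 12 + 4 z + 8 z^{2}$ ($E{\left(z \right)} = 12 + 4 \left(\left(z^{2} + z z\right) + z\right) = 12 + 4 \left(\left(z^{2} + z^{2}\right) + z\right) = 12 + 4 \left(2 z^{2} + z\right) = 12 + 4 \left(z + 2 z^{2}\right) = 12 + \left(4 z + 8 z^{2}\right) = 12 + 4 z + 8 z^{2}$)
$j = 2$ ($j = 2 + 0 = 2$)
$t{\left(T,x \right)} = 2 + T + x$ ($t{\left(T,x \right)} = \left(T + 2\right) + x = \left(2 + T\right) + x = 2 + T + x$)
$t{\left(6,E{\left(-2 \right)} \right)} - -234 = \left(2 + 6 + \left(12 + 4 \left(-2\right) + 8 \left(-2\right)^{2}\right)\right) - -234 = \left(2 + 6 + \left(12 - 8 + 8 \cdot 4\right)\right) + 234 = \left(2 + 6 + \left(12 - 8 + 32\right)\right) + 234 = \left(2 + 6 + 36\right) + 234 = 44 + 234 = 278$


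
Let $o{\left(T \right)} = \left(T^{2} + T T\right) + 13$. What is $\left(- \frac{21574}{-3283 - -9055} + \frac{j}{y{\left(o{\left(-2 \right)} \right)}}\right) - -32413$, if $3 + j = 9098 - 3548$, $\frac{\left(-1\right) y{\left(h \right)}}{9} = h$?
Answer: $\frac{1962417013}{60606} \approx 32380.0$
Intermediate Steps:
$o{\left(T \right)} = 13 + 2 T^{2}$ ($o{\left(T \right)} = \left(T^{2} + T^{2}\right) + 13 = 2 T^{2} + 13 = 13 + 2 T^{2}$)
$y{\left(h \right)} = - 9 h$
$j = 5547$ ($j = -3 + \left(9098 - 3548\right) = -3 + 5550 = 5547$)
$\left(- \frac{21574}{-3283 - -9055} + \frac{j}{y{\left(o{\left(-2 \right)} \right)}}\right) - -32413 = \left(- \frac{21574}{-3283 - -9055} + \frac{5547}{\left(-9\right) \left(13 + 2 \left(-2\right)^{2}\right)}\right) - -32413 = \left(- \frac{21574}{-3283 + 9055} + \frac{5547}{\left(-9\right) \left(13 + 2 \cdot 4\right)}\right) + 32413 = \left(- \frac{21574}{5772} + \frac{5547}{\left(-9\right) \left(13 + 8\right)}\right) + 32413 = \left(\left(-21574\right) \frac{1}{5772} + \frac{5547}{\left(-9\right) 21}\right) + 32413 = \left(- \frac{10787}{2886} + \frac{5547}{-189}\right) + 32413 = \left(- \frac{10787}{2886} + 5547 \left(- \frac{1}{189}\right)\right) + 32413 = \left(- \frac{10787}{2886} - \frac{1849}{63}\right) + 32413 = - \frac{2005265}{60606} + 32413 = \frac{1962417013}{60606}$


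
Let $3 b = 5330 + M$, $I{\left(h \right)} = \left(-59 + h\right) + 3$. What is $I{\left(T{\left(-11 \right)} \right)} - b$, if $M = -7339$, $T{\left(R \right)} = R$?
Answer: $\frac{1808}{3} \approx 602.67$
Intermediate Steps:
$I{\left(h \right)} = -56 + h$
$b = - \frac{2009}{3}$ ($b = \frac{5330 - 7339}{3} = \frac{1}{3} \left(-2009\right) = - \frac{2009}{3} \approx -669.67$)
$I{\left(T{\left(-11 \right)} \right)} - b = \left(-56 - 11\right) - - \frac{2009}{3} = -67 + \frac{2009}{3} = \frac{1808}{3}$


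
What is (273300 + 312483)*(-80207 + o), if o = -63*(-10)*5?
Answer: -45138680631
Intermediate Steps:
o = 3150 (o = 630*5 = 3150)
(273300 + 312483)*(-80207 + o) = (273300 + 312483)*(-80207 + 3150) = 585783*(-77057) = -45138680631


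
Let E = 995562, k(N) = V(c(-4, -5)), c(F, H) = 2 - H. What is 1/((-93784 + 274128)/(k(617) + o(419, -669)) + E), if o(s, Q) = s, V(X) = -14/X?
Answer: 417/415329698 ≈ 1.0040e-6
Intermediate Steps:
k(N) = -2 (k(N) = -14/(2 - 1*(-5)) = -14/(2 + 5) = -14/7 = -14*1/7 = -2)
1/((-93784 + 274128)/(k(617) + o(419, -669)) + E) = 1/((-93784 + 274128)/(-2 + 419) + 995562) = 1/(180344/417 + 995562) = 1/(415329698/417) = 417/415329698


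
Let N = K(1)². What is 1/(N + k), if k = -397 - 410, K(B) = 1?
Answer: -1/806 ≈ -0.0012407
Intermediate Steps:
k = -807
N = 1 (N = 1² = 1)
1/(N + k) = 1/(1 - 807) = 1/(-806) = -1/806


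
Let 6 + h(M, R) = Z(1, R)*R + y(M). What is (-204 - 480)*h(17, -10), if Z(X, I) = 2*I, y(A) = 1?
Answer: -133380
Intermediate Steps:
h(M, R) = -5 + 2*R**2 (h(M, R) = -6 + ((2*R)*R + 1) = -6 + (2*R**2 + 1) = -6 + (1 + 2*R**2) = -5 + 2*R**2)
(-204 - 480)*h(17, -10) = (-204 - 480)*(-5 + 2*(-10)**2) = -684*(-5 + 2*100) = -684*(-5 + 200) = -684*195 = -133380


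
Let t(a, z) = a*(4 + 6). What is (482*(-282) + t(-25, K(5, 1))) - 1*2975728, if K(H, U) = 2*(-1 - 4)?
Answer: -3111902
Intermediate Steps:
K(H, U) = -10 (K(H, U) = 2*(-5) = -10)
t(a, z) = 10*a (t(a, z) = a*10 = 10*a)
(482*(-282) + t(-25, K(5, 1))) - 1*2975728 = (482*(-282) + 10*(-25)) - 1*2975728 = (-135924 - 250) - 2975728 = -136174 - 2975728 = -3111902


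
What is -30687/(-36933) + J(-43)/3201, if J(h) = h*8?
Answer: 28508045/39407511 ≈ 0.72342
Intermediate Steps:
J(h) = 8*h
-30687/(-36933) + J(-43)/3201 = -30687/(-36933) + (8*(-43))/3201 = -30687*(-1/36933) - 344*1/3201 = 10229/12311 - 344/3201 = 28508045/39407511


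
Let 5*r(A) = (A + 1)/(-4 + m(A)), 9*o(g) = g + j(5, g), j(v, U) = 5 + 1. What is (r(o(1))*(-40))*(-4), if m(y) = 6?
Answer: 256/9 ≈ 28.444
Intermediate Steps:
j(v, U) = 6
o(g) = 2/3 + g/9 (o(g) = (g + 6)/9 = (6 + g)/9 = 2/3 + g/9)
r(A) = 1/10 + A/10 (r(A) = ((A + 1)/(-4 + 6))/5 = ((1 + A)/2)/5 = ((1 + A)*(1/2))/5 = (1/2 + A/2)/5 = 1/10 + A/10)
(r(o(1))*(-40))*(-4) = ((1/10 + (2/3 + (1/9)*1)/10)*(-40))*(-4) = ((1/10 + (2/3 + 1/9)/10)*(-40))*(-4) = ((1/10 + (1/10)*(7/9))*(-40))*(-4) = ((1/10 + 7/90)*(-40))*(-4) = ((8/45)*(-40))*(-4) = -64/9*(-4) = 256/9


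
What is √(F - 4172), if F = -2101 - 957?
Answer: I*√7230 ≈ 85.029*I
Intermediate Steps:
F = -3058
√(F - 4172) = √(-3058 - 4172) = √(-7230) = I*√7230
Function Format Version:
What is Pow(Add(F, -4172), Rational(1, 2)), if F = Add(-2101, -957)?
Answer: Mul(I, Pow(7230, Rational(1, 2))) ≈ Mul(85.029, I)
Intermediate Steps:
F = -3058
Pow(Add(F, -4172), Rational(1, 2)) = Pow(Add(-3058, -4172), Rational(1, 2)) = Pow(-7230, Rational(1, 2)) = Mul(I, Pow(7230, Rational(1, 2)))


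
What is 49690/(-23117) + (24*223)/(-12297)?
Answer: -244920038/94756583 ≈ -2.5847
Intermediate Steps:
49690/(-23117) + (24*223)/(-12297) = 49690*(-1/23117) + 5352*(-1/12297) = -49690/23117 - 1784/4099 = -244920038/94756583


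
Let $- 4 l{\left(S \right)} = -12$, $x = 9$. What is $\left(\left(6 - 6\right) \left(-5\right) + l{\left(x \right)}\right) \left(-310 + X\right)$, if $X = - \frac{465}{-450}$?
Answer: $- \frac{9269}{10} \approx -926.9$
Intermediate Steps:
$l{\left(S \right)} = 3$ ($l{\left(S \right)} = \left(- \frac{1}{4}\right) \left(-12\right) = 3$)
$X = \frac{31}{30}$ ($X = \left(-465\right) \left(- \frac{1}{450}\right) = \frac{31}{30} \approx 1.0333$)
$\left(\left(6 - 6\right) \left(-5\right) + l{\left(x \right)}\right) \left(-310 + X\right) = \left(\left(6 - 6\right) \left(-5\right) + 3\right) \left(-310 + \frac{31}{30}\right) = \left(0 \left(-5\right) + 3\right) \left(- \frac{9269}{30}\right) = \left(0 + 3\right) \left(- \frac{9269}{30}\right) = 3 \left(- \frac{9269}{30}\right) = - \frac{9269}{10}$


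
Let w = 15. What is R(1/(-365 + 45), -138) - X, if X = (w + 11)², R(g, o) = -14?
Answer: -690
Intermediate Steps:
X = 676 (X = (15 + 11)² = 26² = 676)
R(1/(-365 + 45), -138) - X = -14 - 1*676 = -14 - 676 = -690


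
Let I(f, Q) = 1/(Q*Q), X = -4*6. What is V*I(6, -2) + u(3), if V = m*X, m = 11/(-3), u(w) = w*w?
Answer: 31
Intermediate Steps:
X = -24
u(w) = w**2
m = -11/3 (m = 11*(-1/3) = -11/3 ≈ -3.6667)
I(f, Q) = Q**(-2) (I(f, Q) = 1/(Q**2) = Q**(-2))
V = 88 (V = -11/3*(-24) = 88)
V*I(6, -2) + u(3) = 88/(-2)**2 + 3**2 = 88*(1/4) + 9 = 22 + 9 = 31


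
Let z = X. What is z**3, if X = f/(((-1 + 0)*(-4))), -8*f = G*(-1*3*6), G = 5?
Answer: 91125/4096 ≈ 22.247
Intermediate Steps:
f = 45/4 (f = -5*-1*3*6/8 = -5*(-3*6)/8 = -5*(-18)/8 = -1/8*(-90) = 45/4 ≈ 11.250)
X = 45/16 (X = 45/(4*(((-1 + 0)*(-4)))) = 45/(4*((-1*(-4)))) = (45/4)/4 = (45/4)*(1/4) = 45/16 ≈ 2.8125)
z = 45/16 ≈ 2.8125
z**3 = (45/16)**3 = 91125/4096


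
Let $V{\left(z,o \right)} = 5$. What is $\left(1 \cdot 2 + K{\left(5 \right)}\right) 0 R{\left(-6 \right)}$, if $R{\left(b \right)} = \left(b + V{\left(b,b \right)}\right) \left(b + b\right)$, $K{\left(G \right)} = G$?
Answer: $0$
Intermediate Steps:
$R{\left(b \right)} = 2 b \left(5 + b\right)$ ($R{\left(b \right)} = \left(b + 5\right) \left(b + b\right) = \left(5 + b\right) 2 b = 2 b \left(5 + b\right)$)
$\left(1 \cdot 2 + K{\left(5 \right)}\right) 0 R{\left(-6 \right)} = \left(1 \cdot 2 + 5\right) 0 \cdot 2 \left(-6\right) \left(5 - 6\right) = \left(2 + 5\right) 0 \cdot 2 \left(-6\right) \left(-1\right) = 7 \cdot 0 \cdot 12 = 7 \cdot 0 = 0$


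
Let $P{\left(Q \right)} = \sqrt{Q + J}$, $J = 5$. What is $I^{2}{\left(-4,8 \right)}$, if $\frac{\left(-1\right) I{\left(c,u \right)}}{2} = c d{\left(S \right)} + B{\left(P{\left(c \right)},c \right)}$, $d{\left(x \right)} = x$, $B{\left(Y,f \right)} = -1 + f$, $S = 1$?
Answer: $324$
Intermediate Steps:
$P{\left(Q \right)} = \sqrt{5 + Q}$ ($P{\left(Q \right)} = \sqrt{Q + 5} = \sqrt{5 + Q}$)
$I{\left(c,u \right)} = 2 - 4 c$ ($I{\left(c,u \right)} = - 2 \left(c 1 + \left(-1 + c\right)\right) = - 2 \left(c + \left(-1 + c\right)\right) = - 2 \left(-1 + 2 c\right) = 2 - 4 c$)
$I^{2}{\left(-4,8 \right)} = \left(2 - -16\right)^{2} = \left(2 + 16\right)^{2} = 18^{2} = 324$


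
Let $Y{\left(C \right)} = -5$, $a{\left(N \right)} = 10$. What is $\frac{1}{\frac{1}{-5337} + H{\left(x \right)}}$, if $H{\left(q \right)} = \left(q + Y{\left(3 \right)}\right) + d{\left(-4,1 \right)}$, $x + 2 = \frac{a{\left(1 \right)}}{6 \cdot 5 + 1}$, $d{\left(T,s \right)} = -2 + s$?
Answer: $- \frac{165447}{1270237} \approx -0.13025$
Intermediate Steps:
$x = - \frac{52}{31}$ ($x = -2 + \frac{10}{6 \cdot 5 + 1} = -2 + \frac{10}{30 + 1} = -2 + \frac{10}{31} = - \frac{52}{31} \approx -1.6774$)
$H{\left(q \right)} = -6 + q$ ($H{\left(q \right)} = \left(q - 5\right) + \left(-2 + 1\right) = \left(-5 + q\right) - 1 = -6 + q$)
$\frac{1}{\frac{1}{-5337} + H{\left(x \right)}} = \frac{1}{\frac{1}{-5337} - \frac{238}{31}} = \frac{1}{- \frac{1}{5337} - \frac{238}{31}} = \frac{1}{- \frac{1270237}{165447}} = - \frac{165447}{1270237}$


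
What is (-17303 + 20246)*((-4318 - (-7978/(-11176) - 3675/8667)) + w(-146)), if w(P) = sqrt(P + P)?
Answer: -7598751192973/597916 + 5886*I*sqrt(73) ≈ -1.2709e+7 + 50290.0*I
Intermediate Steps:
w(P) = sqrt(2)*sqrt(P) (w(P) = sqrt(2*P) = sqrt(2)*sqrt(P))
(-17303 + 20246)*((-4318 - (-7978/(-11176) - 3675/8667)) + w(-146)) = (-17303 + 20246)*((-4318 - (-7978/(-11176) - 3675/8667)) + sqrt(2)*sqrt(-146)) = 2943*((-4318 - (-7978*(-1/11176) - 3675*1/8667)) + sqrt(2)*(I*sqrt(146))) = 2943*((-4318 - (3989/5588 - 1225/2889)) + 2*I*sqrt(73)) = 2943*((-4318 - 1*4678921/16143732) + 2*I*sqrt(73)) = 2943*((-4318 - 4678921/16143732) + 2*I*sqrt(73)) = 2943*(-69713313697/16143732 + 2*I*sqrt(73)) = -7598751192973/597916 + 5886*I*sqrt(73)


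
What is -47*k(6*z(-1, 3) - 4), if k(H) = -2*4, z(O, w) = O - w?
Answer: 376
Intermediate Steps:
k(H) = -8
-47*k(6*z(-1, 3) - 4) = -47*(-8) = 376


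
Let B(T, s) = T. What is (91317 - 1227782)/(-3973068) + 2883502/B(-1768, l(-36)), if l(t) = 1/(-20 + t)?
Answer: -32540739358/19955637 ≈ -1630.7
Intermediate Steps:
(91317 - 1227782)/(-3973068) + 2883502/B(-1768, l(-36)) = (91317 - 1227782)/(-3973068) + 2883502/(-1768) = -1136465*(-1/3973068) + 2883502*(-1/1768) = 103315/361188 - 1441751/884 = -32540739358/19955637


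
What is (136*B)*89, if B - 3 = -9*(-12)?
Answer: 1343544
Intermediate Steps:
B = 111 (B = 3 - 9*(-12) = 3 - 1*(-108) = 3 + 108 = 111)
(136*B)*89 = (136*111)*89 = 15096*89 = 1343544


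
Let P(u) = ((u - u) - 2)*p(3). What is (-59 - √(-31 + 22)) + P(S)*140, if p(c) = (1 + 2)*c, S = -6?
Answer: -2579 - 3*I ≈ -2579.0 - 3.0*I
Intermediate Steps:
p(c) = 3*c
P(u) = -18 (P(u) = ((u - u) - 2)*(3*3) = (0 - 2)*9 = -2*9 = -18)
(-59 - √(-31 + 22)) + P(S)*140 = (-59 - √(-31 + 22)) - 18*140 = (-59 - √(-9)) - 2520 = (-59 - 3*I) - 2520 = -2579 - 3*I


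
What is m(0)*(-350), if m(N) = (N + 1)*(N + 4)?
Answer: -1400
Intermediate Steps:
m(N) = (1 + N)*(4 + N)
m(0)*(-350) = (4 + 0² + 5*0)*(-350) = (4 + 0 + 0)*(-350) = 4*(-350) = -1400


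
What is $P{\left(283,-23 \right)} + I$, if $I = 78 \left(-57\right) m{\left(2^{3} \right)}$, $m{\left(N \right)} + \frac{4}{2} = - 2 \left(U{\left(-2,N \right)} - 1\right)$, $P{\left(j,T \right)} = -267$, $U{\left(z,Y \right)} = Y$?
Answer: $70869$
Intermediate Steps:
$m{\left(N \right)} = - 2 N$ ($m{\left(N \right)} = -2 - 2 \left(N - 1\right) = -2 - 2 \left(-1 + N\right) = -2 - \left(-2 + 2 N\right) = - 2 N$)
$I = 71136$ ($I = 78 \left(-57\right) \left(- 2 \cdot 2^{3}\right) = - 4446 \left(\left(-2\right) 8\right) = \left(-4446\right) \left(-16\right) = 71136$)
$P{\left(283,-23 \right)} + I = -267 + 71136 = 70869$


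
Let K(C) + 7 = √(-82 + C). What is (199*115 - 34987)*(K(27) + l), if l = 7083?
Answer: -85633752 - 12102*I*√55 ≈ -8.5634e+7 - 89751.0*I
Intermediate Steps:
K(C) = -7 + √(-82 + C)
(199*115 - 34987)*(K(27) + l) = (199*115 - 34987)*((-7 + √(-82 + 27)) + 7083) = (22885 - 34987)*((-7 + √(-55)) + 7083) = -12102*((-7 + I*√55) + 7083) = -12102*(7076 + I*√55) = -85633752 - 12102*I*√55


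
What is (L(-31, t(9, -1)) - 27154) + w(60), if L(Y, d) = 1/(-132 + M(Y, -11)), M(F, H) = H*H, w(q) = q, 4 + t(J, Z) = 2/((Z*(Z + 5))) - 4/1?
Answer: -298035/11 ≈ -27094.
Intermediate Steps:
t(J, Z) = -8 + 2/(Z*(5 + Z)) (t(J, Z) = -4 + (2/((Z*(Z + 5))) - 4/1) = -4 + (2/((Z*(5 + Z))) - 4*1) = -4 + (2*(1/(Z*(5 + Z))) - 4) = -4 + (2/(Z*(5 + Z)) - 4) = -4 + (-4 + 2/(Z*(5 + Z))) = -8 + 2/(Z*(5 + Z)))
M(F, H) = H²
L(Y, d) = -1/11 (L(Y, d) = 1/(-132 + (-11)²) = 1/(-132 + 121) = 1/(-11) = -1/11)
(L(-31, t(9, -1)) - 27154) + w(60) = (-1/11 - 27154) + 60 = -298695/11 + 60 = -298035/11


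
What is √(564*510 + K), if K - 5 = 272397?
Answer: √560042 ≈ 748.36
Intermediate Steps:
K = 272402 (K = 5 + 272397 = 272402)
√(564*510 + K) = √(564*510 + 272402) = √(287640 + 272402) = √560042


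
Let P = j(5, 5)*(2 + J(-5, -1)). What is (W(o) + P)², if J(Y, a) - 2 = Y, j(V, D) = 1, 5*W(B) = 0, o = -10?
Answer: 1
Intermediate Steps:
W(B) = 0 (W(B) = (⅕)*0 = 0)
J(Y, a) = 2 + Y
P = -1 (P = 1*(2 + (2 - 5)) = 1*(2 - 3) = 1*(-1) = -1)
(W(o) + P)² = (0 - 1)² = (-1)² = 1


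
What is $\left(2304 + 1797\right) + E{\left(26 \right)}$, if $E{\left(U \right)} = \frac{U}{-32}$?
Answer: $\frac{65603}{16} \approx 4100.2$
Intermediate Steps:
$E{\left(U \right)} = - \frac{U}{32}$ ($E{\left(U \right)} = U \left(- \frac{1}{32}\right) = - \frac{U}{32}$)
$\left(2304 + 1797\right) + E{\left(26 \right)} = \left(2304 + 1797\right) - \frac{13}{16} = 4101 - \frac{13}{16} = \frac{65603}{16}$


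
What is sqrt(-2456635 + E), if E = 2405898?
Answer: I*sqrt(50737) ≈ 225.25*I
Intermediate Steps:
sqrt(-2456635 + E) = sqrt(-2456635 + 2405898) = sqrt(-50737) = I*sqrt(50737)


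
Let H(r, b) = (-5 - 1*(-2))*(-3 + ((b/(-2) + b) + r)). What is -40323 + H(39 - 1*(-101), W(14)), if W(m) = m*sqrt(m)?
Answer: -40734 - 21*sqrt(14) ≈ -40813.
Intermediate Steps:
W(m) = m**(3/2)
H(r, b) = 9 - 3*r - 3*b/2 (H(r, b) = (-5 + 2)*(-3 + ((b*(-1/2) + b) + r)) = -3*(-3 + ((-b/2 + b) + r)) = -3*(-3 + (b/2 + r)) = -3*(-3 + (r + b/2)) = -3*(-3 + r + b/2) = 9 - 3*r - 3*b/2)
-40323 + H(39 - 1*(-101), W(14)) = -40323 + (9 - 3*(39 - 1*(-101)) - 21*sqrt(14)) = -40323 + (9 - 3*(39 + 101) - 21*sqrt(14)) = -40323 + (9 - 3*140 - 21*sqrt(14)) = -40323 + (9 - 420 - 21*sqrt(14)) = -40323 + (-411 - 21*sqrt(14)) = -40734 - 21*sqrt(14)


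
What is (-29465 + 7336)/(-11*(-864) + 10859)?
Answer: -22129/20363 ≈ -1.0867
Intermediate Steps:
(-29465 + 7336)/(-11*(-864) + 10859) = -22129/(9504 + 10859) = -22129/20363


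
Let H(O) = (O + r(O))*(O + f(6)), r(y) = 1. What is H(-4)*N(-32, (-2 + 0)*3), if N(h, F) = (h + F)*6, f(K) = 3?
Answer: -684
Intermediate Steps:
N(h, F) = 6*F + 6*h (N(h, F) = (F + h)*6 = 6*F + 6*h)
H(O) = (1 + O)*(3 + O) (H(O) = (O + 1)*(O + 3) = (1 + O)*(3 + O))
H(-4)*N(-32, (-2 + 0)*3) = (3 + (-4)² + 4*(-4))*(6*((-2 + 0)*3) + 6*(-32)) = (3 + 16 - 16)*(6*(-2*3) - 192) = 3*(6*(-6) - 192) = 3*(-36 - 192) = 3*(-228) = -684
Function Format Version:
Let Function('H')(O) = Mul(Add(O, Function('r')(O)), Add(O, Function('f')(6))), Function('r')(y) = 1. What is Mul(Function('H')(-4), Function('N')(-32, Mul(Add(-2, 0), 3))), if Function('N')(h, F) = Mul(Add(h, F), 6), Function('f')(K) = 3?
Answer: -684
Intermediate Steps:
Function('N')(h, F) = Add(Mul(6, F), Mul(6, h)) (Function('N')(h, F) = Mul(Add(F, h), 6) = Add(Mul(6, F), Mul(6, h)))
Function('H')(O) = Mul(Add(1, O), Add(3, O)) (Function('H')(O) = Mul(Add(O, 1), Add(O, 3)) = Mul(Add(1, O), Add(3, O)))
Mul(Function('H')(-4), Function('N')(-32, Mul(Add(-2, 0), 3))) = Mul(Add(3, Pow(-4, 2), Mul(4, -4)), Add(Mul(6, Mul(Add(-2, 0), 3)), Mul(6, -32))) = Mul(Add(3, 16, -16), Add(Mul(6, Mul(-2, 3)), -192)) = Mul(3, Add(Mul(6, -6), -192)) = Mul(3, Add(-36, -192)) = Mul(3, -228) = -684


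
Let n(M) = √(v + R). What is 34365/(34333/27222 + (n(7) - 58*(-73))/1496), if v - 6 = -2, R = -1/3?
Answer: 344944089588376080/41068432453723 - 18785382846120*√33/41068432453723 ≈ 8396.6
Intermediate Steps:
R = -⅓ (R = -1*⅓ = -⅓ ≈ -0.33333)
v = 4 (v = 6 - 2 = 4)
n(M) = √33/3 (n(M) = √(4 - ⅓) = √(11/3) = √33/3)
34365/(34333/27222 + (n(7) - 58*(-73))/1496) = 34365/(34333/27222 + (√33/3 - 58*(-73))/1496) = 34365/(34333*(1/27222) + (√33/3 + 4234)*(1/1496)) = 34365/(2641/2094 + (4234 + √33/3)*(1/1496)) = 34365/(2641/2094 + (2117/748 + √33/4488)) = 34365/(3204233/783156 + √33/4488)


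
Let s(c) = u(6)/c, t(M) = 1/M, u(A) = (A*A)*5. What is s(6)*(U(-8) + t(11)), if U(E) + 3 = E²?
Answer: 20160/11 ≈ 1832.7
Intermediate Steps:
u(A) = 5*A² (u(A) = A²*5 = 5*A²)
U(E) = -3 + E²
s(c) = 180/c (s(c) = (5*6²)/c = (5*36)/c = 180/c)
s(6)*(U(-8) + t(11)) = (180/6)*((-3 + (-8)²) + 1/11) = (180*(⅙))*((-3 + 64) + 1/11) = 30*(61 + 1/11) = 30*(672/11) = 20160/11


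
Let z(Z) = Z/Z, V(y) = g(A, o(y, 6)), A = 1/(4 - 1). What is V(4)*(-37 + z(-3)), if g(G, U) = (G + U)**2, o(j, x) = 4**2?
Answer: -9604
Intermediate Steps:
A = 1/3 ≈ 0.33333
o(j, x) = 16
V(y) = 2401/9 (V(y) = (1/3 + 16)**2 = (49/3)**2 = 2401/9)
z(Z) = 1
V(4)*(-37 + z(-3)) = 2401*(-37 + 1)/9 = (2401/9)*(-36) = -9604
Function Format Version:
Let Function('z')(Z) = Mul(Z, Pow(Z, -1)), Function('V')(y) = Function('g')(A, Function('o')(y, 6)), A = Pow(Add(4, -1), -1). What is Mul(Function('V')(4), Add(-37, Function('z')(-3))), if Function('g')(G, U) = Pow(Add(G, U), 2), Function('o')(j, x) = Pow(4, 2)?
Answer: -9604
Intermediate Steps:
A = Rational(1, 3) (A = Pow(3, -1) = Rational(1, 3) ≈ 0.33333)
Function('o')(j, x) = 16
Function('V')(y) = Rational(2401, 9) (Function('V')(y) = Pow(Add(Rational(1, 3), 16), 2) = Pow(Rational(49, 3), 2) = Rational(2401, 9))
Function('z')(Z) = 1
Mul(Function('V')(4), Add(-37, Function('z')(-3))) = Mul(Rational(2401, 9), Add(-37, 1)) = Mul(Rational(2401, 9), -36) = -9604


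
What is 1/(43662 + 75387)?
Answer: 1/119049 ≈ 8.3999e-6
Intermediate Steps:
1/(43662 + 75387) = 1/119049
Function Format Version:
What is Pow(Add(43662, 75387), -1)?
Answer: Rational(1, 119049) ≈ 8.3999e-6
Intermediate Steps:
Pow(Add(43662, 75387), -1) = Pow(119049, -1) = Rational(1, 119049)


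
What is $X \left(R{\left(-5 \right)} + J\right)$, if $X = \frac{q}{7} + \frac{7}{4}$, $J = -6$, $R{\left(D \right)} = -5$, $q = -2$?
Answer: $- \frac{451}{28} \approx -16.107$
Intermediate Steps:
$X = \frac{41}{28}$ ($X = - \frac{2}{7} + \frac{7}{4} = \frac{41}{28} \approx 1.4643$)
$X \left(R{\left(-5 \right)} + J\right) = \frac{41 \left(-5 - 6\right)}{28} = \frac{41}{28} \left(-11\right) = - \frac{451}{28}$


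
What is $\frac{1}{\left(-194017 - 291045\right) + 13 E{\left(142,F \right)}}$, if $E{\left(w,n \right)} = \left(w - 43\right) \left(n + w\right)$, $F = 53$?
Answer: $- \frac{1}{234097} \approx -4.2717 \cdot 10^{-6}$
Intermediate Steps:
$E{\left(w,n \right)} = \left(-43 + w\right) \left(n + w\right)$
$\frac{1}{\left(-194017 - 291045\right) + 13 E{\left(142,F \right)}} = \frac{1}{\left(-194017 - 291045\right) + 13 \left(142^{2} - 2279 - 6106 + 53 \cdot 142\right)} = \frac{1}{\left(-194017 - 291045\right) + 13 \left(20164 - 2279 - 6106 + 7526\right)} = \frac{1}{-485062 + 13 \cdot 19305} = \frac{1}{-485062 + 250965} = \frac{1}{-234097} = - \frac{1}{234097}$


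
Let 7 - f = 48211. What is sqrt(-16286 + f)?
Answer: I*sqrt(64490) ≈ 253.95*I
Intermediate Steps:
f = -48204 (f = 7 - 1*48211 = 7 - 48211 = -48204)
sqrt(-16286 + f) = sqrt(-16286 - 48204) = sqrt(-64490) = I*sqrt(64490)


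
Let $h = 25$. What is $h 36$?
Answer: $900$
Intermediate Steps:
$h 36 = 25 \cdot 36 = 900$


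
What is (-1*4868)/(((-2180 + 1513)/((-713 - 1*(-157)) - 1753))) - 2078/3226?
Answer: -18131154969/1075871 ≈ -16853.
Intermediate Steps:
(-1*4868)/(((-2180 + 1513)/((-713 - 1*(-157)) - 1753))) - 2078/3226 = -4868/((-667/((-713 + 157) - 1753))) - 2078*1/3226 = -4868/((-667/(-556 - 1753))) - 1039/1613 = -4868/((-667/(-2309))) - 1039/1613 = -4868/((-667*(-1/2309))) - 1039/1613 = -4868/667/2309 - 1039/1613 = -4868*2309/667 - 1039/1613 = -11240212/667 - 1039/1613 = -18131154969/1075871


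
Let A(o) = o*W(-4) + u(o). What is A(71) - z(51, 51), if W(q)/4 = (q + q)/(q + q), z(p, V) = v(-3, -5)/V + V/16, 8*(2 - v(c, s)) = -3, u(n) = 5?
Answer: 233185/816 ≈ 285.77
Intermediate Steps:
v(c, s) = 19/8 (v(c, s) = 2 - ⅛*(-3) = 2 + 3/8 = 19/8)
z(p, V) = V/16 + 19/(8*V) (z(p, V) = 19/(8*V) + V/16 = V/16 + 19/(8*V))
W(q) = 4 (W(q) = 4*((q + q)/(q + q)) = 4*((2*q)/((2*q))) = 4*((2*q)*(1/(2*q))) = 4*1 = 4)
A(o) = 5 + 4*o (A(o) = o*4 + 5 = 4*o + 5 = 5 + 4*o)
A(71) - z(51, 51) = (5 + 4*71) - (38 + 51²)/(16*51) = (5 + 284) - (38 + 2601)/(16*51) = 289 - 2639/(16*51) = 289 - 1*2639/816 = 289 - 2639/816 = 233185/816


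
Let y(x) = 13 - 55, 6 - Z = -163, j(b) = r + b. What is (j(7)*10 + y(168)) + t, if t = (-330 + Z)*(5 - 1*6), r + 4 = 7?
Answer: 219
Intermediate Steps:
r = 3 (r = -4 + 7 = 3)
j(b) = 3 + b
Z = 169 (Z = 6 - 1*(-163) = 6 + 163 = 169)
t = 161 (t = (-330 + 169)*(5 - 1*6) = -161*(5 - 6) = -161*(-1) = 161)
y(x) = -42
(j(7)*10 + y(168)) + t = ((3 + 7)*10 - 42) + 161 = (10*10 - 42) + 161 = (100 - 42) + 161 = 58 + 161 = 219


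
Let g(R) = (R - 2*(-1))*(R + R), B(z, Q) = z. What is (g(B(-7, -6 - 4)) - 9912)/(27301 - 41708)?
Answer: 9842/14407 ≈ 0.68314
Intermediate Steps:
g(R) = 2*R*(2 + R) (g(R) = (R + 2)*(2*R) = (2 + R)*(2*R) = 2*R*(2 + R))
(g(B(-7, -6 - 4)) - 9912)/(27301 - 41708) = (2*(-7)*(2 - 7) - 9912)/(27301 - 41708) = (2*(-7)*(-5) - 9912)/(-14407) = (70 - 9912)*(-1/14407) = -9842*(-1/14407) = 9842/14407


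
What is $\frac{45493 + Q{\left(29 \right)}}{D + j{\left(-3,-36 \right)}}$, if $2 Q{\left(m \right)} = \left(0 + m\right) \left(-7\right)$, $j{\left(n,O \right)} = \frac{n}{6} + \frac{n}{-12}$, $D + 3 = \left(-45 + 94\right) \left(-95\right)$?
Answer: $- \frac{60522}{6211} \approx -9.7443$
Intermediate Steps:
$D = -4658$ ($D = -3 + \left(-45 + 94\right) \left(-95\right) = -3 + 49 \left(-95\right) = -3 - 4655 = -4658$)
$j{\left(n,O \right)} = \frac{n}{12}$ ($j{\left(n,O \right)} = n \frac{1}{6} + n \left(- \frac{1}{12}\right) = \frac{n}{6} - \frac{n}{12} = \frac{n}{12}$)
$Q{\left(m \right)} = - \frac{7 m}{2}$ ($Q{\left(m \right)} = \frac{\left(0 + m\right) \left(-7\right)}{2} = \frac{m \left(-7\right)}{2} = \frac{\left(-7\right) m}{2} = - \frac{7 m}{2}$)
$\frac{45493 + Q{\left(29 \right)}}{D + j{\left(-3,-36 \right)}} = \frac{45493 - \frac{203}{2}}{-4658 + \frac{1}{12} \left(-3\right)} = \frac{45493 - \frac{203}{2}}{-4658 - \frac{1}{4}} = \frac{90783}{2 \left(- \frac{18633}{4}\right)} = \frac{90783}{2} \left(- \frac{4}{18633}\right) = - \frac{60522}{6211}$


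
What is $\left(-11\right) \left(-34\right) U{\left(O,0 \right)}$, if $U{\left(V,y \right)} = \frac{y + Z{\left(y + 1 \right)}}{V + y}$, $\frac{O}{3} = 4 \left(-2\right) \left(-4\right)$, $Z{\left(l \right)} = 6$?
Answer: $\frac{187}{8} \approx 23.375$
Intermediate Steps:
$O = 96$ ($O = 3 \cdot 4 \left(-2\right) \left(-4\right) = 3 \left(\left(-8\right) \left(-4\right)\right) = 3 \cdot 32 = 96$)
$U{\left(V,y \right)} = \frac{6 + y}{V + y}$ ($U{\left(V,y \right)} = \frac{y + 6}{V + y} = \frac{6 + y}{V + y}$)
$\left(-11\right) \left(-34\right) U{\left(O,0 \right)} = \left(-11\right) \left(-34\right) \frac{6 + 0}{96 + 0} = 374 \cdot \frac{1}{96} \cdot 6 = 374 \cdot \frac{1}{16} = \frac{187}{8}$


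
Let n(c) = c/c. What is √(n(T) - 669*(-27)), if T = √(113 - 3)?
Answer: 4*√1129 ≈ 134.40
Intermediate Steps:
T = √110 ≈ 10.488
n(c) = 1
√(n(T) - 669*(-27)) = √(1 - 669*(-27)) = √(1 + 18063) = √18064 = 4*√1129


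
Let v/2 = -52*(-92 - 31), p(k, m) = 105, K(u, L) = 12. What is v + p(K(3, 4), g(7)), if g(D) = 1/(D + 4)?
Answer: 12897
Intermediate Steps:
g(D) = 1/(4 + D)
v = 12792 (v = 2*(-52*(-92 - 31)) = 2*(-52*(-123)) = 2*6396 = 12792)
v + p(K(3, 4), g(7)) = 12792 + 105 = 12897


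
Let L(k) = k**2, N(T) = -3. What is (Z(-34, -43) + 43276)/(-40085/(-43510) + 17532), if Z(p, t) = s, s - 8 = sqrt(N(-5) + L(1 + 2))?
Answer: 376657368/152571481 + 8702*sqrt(6)/152571481 ≈ 2.4689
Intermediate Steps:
s = 8 + sqrt(6) (s = 8 + sqrt(-3 + (1 + 2)**2) = 8 + sqrt(-3 + 3**2) = 8 + sqrt(-3 + 9) = 8 + sqrt(6) ≈ 10.449)
Z(p, t) = 8 + sqrt(6)
(Z(-34, -43) + 43276)/(-40085/(-43510) + 17532) = ((8 + sqrt(6)) + 43276)/(-40085/(-43510) + 17532) = (43284 + sqrt(6))/(-40085*(-1/43510) + 17532) = (43284 + sqrt(6))/(8017/8702 + 17532) = (43284 + sqrt(6))/(152571481/8702) = (43284 + sqrt(6))*(8702/152571481) = 376657368/152571481 + 8702*sqrt(6)/152571481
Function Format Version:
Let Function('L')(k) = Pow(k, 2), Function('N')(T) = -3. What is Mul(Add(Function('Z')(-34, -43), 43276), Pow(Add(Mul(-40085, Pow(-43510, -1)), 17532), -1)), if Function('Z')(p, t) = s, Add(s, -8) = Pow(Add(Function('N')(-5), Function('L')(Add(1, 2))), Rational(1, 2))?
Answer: Add(Rational(376657368, 152571481), Mul(Rational(8702, 152571481), Pow(6, Rational(1, 2)))) ≈ 2.4689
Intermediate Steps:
s = Add(8, Pow(6, Rational(1, 2))) (s = Add(8, Pow(Add(-3, Pow(Add(1, 2), 2)), Rational(1, 2))) = Add(8, Pow(Add(-3, Pow(3, 2)), Rational(1, 2))) = Add(8, Pow(Add(-3, 9), Rational(1, 2))) = Add(8, Pow(6, Rational(1, 2))) ≈ 10.449)
Function('Z')(p, t) = Add(8, Pow(6, Rational(1, 2)))
Mul(Add(Function('Z')(-34, -43), 43276), Pow(Add(Mul(-40085, Pow(-43510, -1)), 17532), -1)) = Mul(Add(Add(8, Pow(6, Rational(1, 2))), 43276), Pow(Add(Mul(-40085, Pow(-43510, -1)), 17532), -1)) = Mul(Add(43284, Pow(6, Rational(1, 2))), Pow(Add(Mul(-40085, Rational(-1, 43510)), 17532), -1)) = Mul(Add(43284, Pow(6, Rational(1, 2))), Pow(Add(Rational(8017, 8702), 17532), -1)) = Mul(Add(43284, Pow(6, Rational(1, 2))), Pow(Rational(152571481, 8702), -1)) = Mul(Add(43284, Pow(6, Rational(1, 2))), Rational(8702, 152571481)) = Add(Rational(376657368, 152571481), Mul(Rational(8702, 152571481), Pow(6, Rational(1, 2))))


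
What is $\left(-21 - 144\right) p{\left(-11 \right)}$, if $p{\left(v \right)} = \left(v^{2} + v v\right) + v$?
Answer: $-38115$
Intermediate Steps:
$p{\left(v \right)} = v + 2 v^{2}$ ($p{\left(v \right)} = \left(v^{2} + v^{2}\right) + v = 2 v^{2} + v = v + 2 v^{2}$)
$\left(-21 - 144\right) p{\left(-11 \right)} = \left(-21 - 144\right) \left(- 11 \left(1 + 2 \left(-11\right)\right)\right) = - 165 \left(- 11 \left(1 - 22\right)\right) = - 165 \left(\left(-11\right) \left(-21\right)\right) = \left(-165\right) 231 = -38115$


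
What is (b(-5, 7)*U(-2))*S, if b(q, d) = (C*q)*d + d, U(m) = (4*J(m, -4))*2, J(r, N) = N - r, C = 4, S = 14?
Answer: 29792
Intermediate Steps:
U(m) = -32 - 8*m (U(m) = (4*(-4 - m))*2 = (-16 - 4*m)*2 = -32 - 8*m)
b(q, d) = d + 4*d*q (b(q, d) = (4*q)*d + d = 4*d*q + d = d + 4*d*q)
(b(-5, 7)*U(-2))*S = ((7*(1 + 4*(-5)))*(-32 - 8*(-2)))*14 = ((7*(1 - 20))*(-32 + 16))*14 = ((7*(-19))*(-16))*14 = -133*(-16)*14 = 2128*14 = 29792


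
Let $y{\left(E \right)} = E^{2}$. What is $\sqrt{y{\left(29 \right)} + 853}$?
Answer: $11 \sqrt{14} \approx 41.158$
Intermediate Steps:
$\sqrt{y{\left(29 \right)} + 853} = \sqrt{29^{2} + 853} = \sqrt{841 + 853} = \sqrt{1694} = 11 \sqrt{14}$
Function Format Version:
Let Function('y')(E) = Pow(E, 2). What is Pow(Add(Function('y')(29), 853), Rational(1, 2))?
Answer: Mul(11, Pow(14, Rational(1, 2))) ≈ 41.158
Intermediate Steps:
Pow(Add(Function('y')(29), 853), Rational(1, 2)) = Pow(Add(Pow(29, 2), 853), Rational(1, 2)) = Pow(Add(841, 853), Rational(1, 2)) = Pow(1694, Rational(1, 2)) = Mul(11, Pow(14, Rational(1, 2)))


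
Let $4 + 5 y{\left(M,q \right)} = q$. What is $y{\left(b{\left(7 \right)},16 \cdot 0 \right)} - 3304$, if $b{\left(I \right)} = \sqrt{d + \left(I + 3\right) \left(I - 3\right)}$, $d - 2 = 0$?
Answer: $- \frac{16524}{5} \approx -3304.8$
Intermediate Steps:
$d = 2$ ($d = 2 + 0 = 2$)
$b{\left(I \right)} = \sqrt{2 + \left(-3 + I\right) \left(3 + I\right)}$ ($b{\left(I \right)} = \sqrt{2 + \left(I + 3\right) \left(I - 3\right)} = \sqrt{2 + \left(3 + I\right) \left(-3 + I\right)} = \sqrt{2 + \left(-3 + I\right) \left(3 + I\right)}$)
$y{\left(M,q \right)} = - \frac{4}{5} + \frac{q}{5}$
$y{\left(b{\left(7 \right)},16 \cdot 0 \right)} - 3304 = \left(- \frac{4}{5} + \frac{16 \cdot 0}{5}\right) - 3304 = \left(- \frac{4}{5} + \frac{1}{5} \cdot 0\right) - 3304 = \left(- \frac{4}{5} + 0\right) - 3304 = - \frac{4}{5} - 3304 = - \frac{16524}{5}$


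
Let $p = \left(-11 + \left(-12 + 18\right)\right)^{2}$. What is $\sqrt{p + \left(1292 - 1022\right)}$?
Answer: $\sqrt{295} \approx 17.176$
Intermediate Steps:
$p = 25$ ($p = \left(-11 + 6\right)^{2} = \left(-5\right)^{2} = 25$)
$\sqrt{p + \left(1292 - 1022\right)} = \sqrt{25 + \left(1292 - 1022\right)} = \sqrt{25 + 270} = \sqrt{295}$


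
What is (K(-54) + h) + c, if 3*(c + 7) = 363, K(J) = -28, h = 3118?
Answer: 3204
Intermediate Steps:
c = 114 (c = -7 + (1/3)*363 = -7 + 121 = 114)
(K(-54) + h) + c = (-28 + 3118) + 114 = 3090 + 114 = 3204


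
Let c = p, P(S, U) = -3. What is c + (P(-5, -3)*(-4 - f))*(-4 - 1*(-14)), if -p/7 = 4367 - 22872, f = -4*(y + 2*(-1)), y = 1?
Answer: 129775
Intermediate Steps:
f = 4 (f = -4*(1 + 2*(-1)) = -4*(1 - 2) = -4*(-1) = 4)
p = 129535 (p = -7*(4367 - 22872) = -7*(-18505) = 129535)
c = 129535
c + (P(-5, -3)*(-4 - f))*(-4 - 1*(-14)) = 129535 + (-3*(-4 - 1*4))*(-4 - 1*(-14)) = 129535 + (-3*(-4 - 4))*(-4 + 14) = 129535 - 3*(-8)*10 = 129535 + 24*10 = 129535 + 240 = 129775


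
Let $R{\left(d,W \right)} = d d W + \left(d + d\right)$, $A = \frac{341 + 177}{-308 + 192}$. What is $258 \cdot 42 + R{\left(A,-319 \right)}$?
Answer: $\frac{518049}{116} \approx 4465.9$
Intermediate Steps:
$A = - \frac{259}{58}$ ($A = \frac{518}{-116} = 518 \left(- \frac{1}{116}\right) = - \frac{259}{58} \approx -4.4655$)
$R{\left(d,W \right)} = 2 d + W d^{2}$ ($R{\left(d,W \right)} = d^{2} W + 2 d = W d^{2} + 2 d = 2 d + W d^{2}$)
$258 \cdot 42 + R{\left(A,-319 \right)} = 258 \cdot 42 - \frac{259 \left(2 - - \frac{2849}{2}\right)}{58} = 10836 - \frac{259 \left(2 + \frac{2849}{2}\right)}{58} = 10836 - \frac{738927}{116} = \frac{518049}{116}$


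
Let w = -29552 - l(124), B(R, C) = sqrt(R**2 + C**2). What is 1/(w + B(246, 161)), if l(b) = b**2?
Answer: -3456/155264519 - sqrt(86437)/2018438747 ≈ -2.2404e-5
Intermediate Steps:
B(R, C) = sqrt(C**2 + R**2)
w = -44928 (w = -29552 - 1*124**2 = -29552 - 1*15376 = -29552 - 15376 = -44928)
1/(w + B(246, 161)) = 1/(-44928 + sqrt(161**2 + 246**2)) = 1/(-44928 + sqrt(25921 + 60516)) = 1/(-44928 + sqrt(86437))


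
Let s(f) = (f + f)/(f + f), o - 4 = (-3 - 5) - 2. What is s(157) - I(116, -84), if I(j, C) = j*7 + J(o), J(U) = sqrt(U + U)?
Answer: -811 - 2*I*sqrt(3) ≈ -811.0 - 3.4641*I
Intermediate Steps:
o = -6 (o = 4 + ((-3 - 5) - 2) = 4 + (-8 - 2) = 4 - 10 = -6)
s(f) = 1 (s(f) = (2*f)/((2*f)) = (2*f)*(1/(2*f)) = 1)
J(U) = sqrt(2)*sqrt(U) (J(U) = sqrt(2*U) = sqrt(2)*sqrt(U))
I(j, C) = 7*j + 2*I*sqrt(3) (I(j, C) = j*7 + sqrt(2)*sqrt(-6) = 7*j + sqrt(2)*(I*sqrt(6)) = 7*j + 2*I*sqrt(3))
s(157) - I(116, -84) = 1 - (7*116 + 2*I*sqrt(3)) = 1 - (812 + 2*I*sqrt(3)) = 1 + (-812 - 2*I*sqrt(3)) = -811 - 2*I*sqrt(3)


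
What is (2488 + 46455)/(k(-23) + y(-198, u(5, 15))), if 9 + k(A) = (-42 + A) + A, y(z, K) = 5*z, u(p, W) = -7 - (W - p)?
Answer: -48943/1087 ≈ -45.026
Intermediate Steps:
u(p, W) = -7 + p - W (u(p, W) = -7 + (p - W) = -7 + p - W)
k(A) = -51 + 2*A (k(A) = -9 + ((-42 + A) + A) = -9 + (-42 + 2*A) = -51 + 2*A)
(2488 + 46455)/(k(-23) + y(-198, u(5, 15))) = (2488 + 46455)/((-51 + 2*(-23)) + 5*(-198)) = 48943/((-51 - 46) - 990) = 48943/(-97 - 990) = 48943/(-1087) = 48943*(-1/1087) = -48943/1087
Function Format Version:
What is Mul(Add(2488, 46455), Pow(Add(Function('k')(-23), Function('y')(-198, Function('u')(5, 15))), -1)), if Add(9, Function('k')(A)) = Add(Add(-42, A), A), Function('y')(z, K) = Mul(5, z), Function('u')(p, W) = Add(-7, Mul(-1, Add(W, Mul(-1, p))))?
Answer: Rational(-48943, 1087) ≈ -45.026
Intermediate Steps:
Function('u')(p, W) = Add(-7, p, Mul(-1, W)) (Function('u')(p, W) = Add(-7, Add(p, Mul(-1, W))) = Add(-7, p, Mul(-1, W)))
Function('k')(A) = Add(-51, Mul(2, A)) (Function('k')(A) = Add(-9, Add(Add(-42, A), A)) = Add(-9, Add(-42, Mul(2, A))) = Add(-51, Mul(2, A)))
Mul(Add(2488, 46455), Pow(Add(Function('k')(-23), Function('y')(-198, Function('u')(5, 15))), -1)) = Mul(Add(2488, 46455), Pow(Add(Add(-51, Mul(2, -23)), Mul(5, -198)), -1)) = Mul(48943, Pow(Add(Add(-51, -46), -990), -1)) = Mul(48943, Pow(Add(-97, -990), -1)) = Mul(48943, Pow(-1087, -1)) = Mul(48943, Rational(-1, 1087)) = Rational(-48943, 1087)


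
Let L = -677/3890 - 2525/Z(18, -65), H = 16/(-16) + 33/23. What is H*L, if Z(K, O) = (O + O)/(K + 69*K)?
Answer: 1237594699/116311 ≈ 10640.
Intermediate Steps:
Z(K, O) = O/(35*K) (Z(K, O) = (2*O)/((70*K)) = (2*O)*(1/(70*K)) = O/(35*K))
H = 10/23 (H = 16*(-1/16) + 33*(1/23) = -1 + 33/23 = 10/23 ≈ 0.43478)
L = 1237594699/50570 (L = -677/3890 - 2525/((1/35)*(-65)/18) = -677*1/3890 - 2525/((1/35)*(-65)*(1/18)) = -677/3890 - 2525/(-13/126) = -677/3890 - 2525*(-126/13) = -677/3890 + 318150/13 = 1237594699/50570 ≈ 24473.)
H*L = (10/23)*(1237594699/50570) = 1237594699/116311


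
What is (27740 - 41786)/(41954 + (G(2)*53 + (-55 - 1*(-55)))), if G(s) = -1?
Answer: -4682/13967 ≈ -0.33522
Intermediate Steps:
(27740 - 41786)/(41954 + (G(2)*53 + (-55 - 1*(-55)))) = (27740 - 41786)/(41954 + (-1*53 + (-55 - 1*(-55)))) = -14046/(41954 + (-53 + (-55 + 55))) = -14046/(41954 + (-53 + 0)) = -14046/(41954 - 53) = -14046/41901 = -14046*1/41901 = -4682/13967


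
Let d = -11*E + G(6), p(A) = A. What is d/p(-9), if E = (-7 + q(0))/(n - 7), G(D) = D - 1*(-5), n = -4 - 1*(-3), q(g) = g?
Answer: -11/72 ≈ -0.15278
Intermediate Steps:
n = -1 (n = -4 + 3 = -1)
G(D) = 5 + D (G(D) = D + 5 = 5 + D)
E = 7/8 (E = (-7 + 0)/(-1 - 7) = -7/(-8) = -7*(-1/8) = 7/8 ≈ 0.87500)
d = 11/8 (d = -11*7/8 + (5 + 6) = -77/8 + 11 = 11/8 ≈ 1.3750)
d/p(-9) = (11/8)/(-9) = (11/8)*(-1/9) = -11/72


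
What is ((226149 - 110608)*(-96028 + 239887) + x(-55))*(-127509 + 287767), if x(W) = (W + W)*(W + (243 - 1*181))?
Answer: 2663746287722842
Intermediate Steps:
x(W) = 2*W*(62 + W) (x(W) = (2*W)*(W + (243 - 181)) = (2*W)*(W + 62) = (2*W)*(62 + W) = 2*W*(62 + W))
((226149 - 110608)*(-96028 + 239887) + x(-55))*(-127509 + 287767) = ((226149 - 110608)*(-96028 + 239887) + 2*(-55)*(62 - 55))*(-127509 + 287767) = (115541*143859 + 2*(-55)*7)*160258 = (16621612719 - 770)*160258 = 16621611949*160258 = 2663746287722842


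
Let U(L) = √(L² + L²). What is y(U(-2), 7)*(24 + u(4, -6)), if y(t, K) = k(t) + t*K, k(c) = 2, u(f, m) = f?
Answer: 56 + 392*√2 ≈ 610.37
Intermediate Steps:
U(L) = √2*√(L²) (U(L) = √(2*L²) = √2*√(L²))
y(t, K) = 2 + K*t (y(t, K) = 2 + t*K = 2 + K*t)
y(U(-2), 7)*(24 + u(4, -6)) = (2 + 7*(√2*√((-2)²)))*(24 + 4) = (2 + 7*(√2*√4))*28 = (2 + 7*(√2*2))*28 = (2 + 7*(2*√2))*28 = (2 + 14*√2)*28 = 56 + 392*√2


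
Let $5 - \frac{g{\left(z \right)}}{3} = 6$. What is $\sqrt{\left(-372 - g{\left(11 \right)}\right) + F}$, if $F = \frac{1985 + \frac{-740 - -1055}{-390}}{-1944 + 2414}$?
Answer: $\frac{i \sqrt{13617940505}}{6110} \approx 19.099 i$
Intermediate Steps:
$g{\left(z \right)} = -3$ ($g{\left(z \right)} = 15 - 18 = -3$)
$F = \frac{51589}{12220}$ ($F = \frac{1985 + \left(-740 + 1055\right) \left(- \frac{1}{390}\right)}{470} = \left(1985 + 315 \left(- \frac{1}{390}\right)\right) \frac{1}{470} = \left(1985 - \frac{21}{26}\right) \frac{1}{470} = \frac{51589}{26} \cdot \frac{1}{470} = \frac{51589}{12220} \approx 4.2217$)
$\sqrt{\left(-372 - g{\left(11 \right)}\right) + F} = \sqrt{\left(-372 - -3\right) + \frac{51589}{12220}} = \sqrt{\left(-372 + 3\right) + \frac{51589}{12220}} = \sqrt{-369 + \frac{51589}{12220}} = \sqrt{- \frac{4457591}{12220}} = \frac{i \sqrt{13617940505}}{6110}$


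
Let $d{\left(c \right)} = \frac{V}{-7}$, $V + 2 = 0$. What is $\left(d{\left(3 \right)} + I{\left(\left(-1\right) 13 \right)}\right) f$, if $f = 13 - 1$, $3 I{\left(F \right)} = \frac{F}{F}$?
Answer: $\frac{52}{7} \approx 7.4286$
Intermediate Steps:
$V = -2$ ($V = -2 + 0 = -2$)
$I{\left(F \right)} = \frac{1}{3}$ ($I{\left(F \right)} = \frac{F \frac{1}{F}}{3} = \frac{1}{3} \cdot 1 = \frac{1}{3}$)
$f = 12$
$d{\left(c \right)} = \frac{2}{7}$ ($d{\left(c \right)} = - \frac{2}{-7} = \left(-2\right) \left(- \frac{1}{7}\right) = \frac{2}{7}$)
$\left(d{\left(3 \right)} + I{\left(\left(-1\right) 13 \right)}\right) f = \left(\frac{2}{7} + \frac{1}{3}\right) 12 = \frac{13}{21} \cdot 12 = \frac{52}{7}$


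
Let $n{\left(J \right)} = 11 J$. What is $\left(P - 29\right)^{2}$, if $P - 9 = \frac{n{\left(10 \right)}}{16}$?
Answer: $\frac{11025}{64} \approx 172.27$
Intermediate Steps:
$P = \frac{127}{8}$ ($P = 9 + \frac{11 \cdot 10}{16} = 9 + 110 \cdot \frac{1}{16} = 9 + \frac{55}{8} = \frac{127}{8} \approx 15.875$)
$\left(P - 29\right)^{2} = \left(\frac{127}{8} - 29\right)^{2} = \left(- \frac{105}{8}\right)^{2} = \frac{11025}{64}$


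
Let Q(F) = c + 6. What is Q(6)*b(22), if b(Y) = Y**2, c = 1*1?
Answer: 3388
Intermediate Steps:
c = 1
Q(F) = 7 (Q(F) = 1 + 6 = 7)
Q(6)*b(22) = 7*22**2 = 7*484 = 3388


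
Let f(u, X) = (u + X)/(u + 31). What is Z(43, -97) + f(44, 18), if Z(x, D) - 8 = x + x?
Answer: 7112/75 ≈ 94.827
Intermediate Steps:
f(u, X) = (X + u)/(31 + u)
Z(x, D) = 8 + 2*x (Z(x, D) = 8 + (x + x) = 8 + 2*x)
Z(43, -97) + f(44, 18) = (8 + 2*43) + (18 + 44)/(31 + 44) = (8 + 86) + 62/75 = 94 + (1/75)*62 = 94 + 62/75 = 7112/75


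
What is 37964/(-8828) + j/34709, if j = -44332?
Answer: -427263843/76602763 ≈ -5.5777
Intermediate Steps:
37964/(-8828) + j/34709 = 37964/(-8828) - 44332/34709 = 37964*(-1/8828) - 44332*1/34709 = -9491/2207 - 44332/34709 = -427263843/76602763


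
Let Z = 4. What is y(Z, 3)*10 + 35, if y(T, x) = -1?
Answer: 25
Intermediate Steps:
y(Z, 3)*10 + 35 = -1*10 + 35 = -10 + 35 = 25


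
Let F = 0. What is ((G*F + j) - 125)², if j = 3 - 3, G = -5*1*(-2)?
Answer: 15625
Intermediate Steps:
G = 10 (G = -5*(-2) = 10)
j = 0
((G*F + j) - 125)² = ((10*0 + 0) - 125)² = ((0 + 0) - 125)² = (0 - 125)² = (-125)² = 15625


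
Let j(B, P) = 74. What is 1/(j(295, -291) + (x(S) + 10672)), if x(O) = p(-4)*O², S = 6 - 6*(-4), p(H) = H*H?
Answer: 1/25146 ≈ 3.9768e-5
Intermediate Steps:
p(H) = H²
S = 30 (S = 6 + 24 = 30)
x(O) = 16*O² (x(O) = (-4)²*O² = 16*O²)
1/(j(295, -291) + (x(S) + 10672)) = 1/(74 + (16*30² + 10672)) = 1/(74 + (16*900 + 10672)) = 1/(74 + (14400 + 10672)) = 1/(74 + 25072) = 1/25146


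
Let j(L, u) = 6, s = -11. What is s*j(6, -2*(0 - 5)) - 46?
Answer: -112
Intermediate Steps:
s*j(6, -2*(0 - 5)) - 46 = -11*6 - 46 = -66 - 46 = -112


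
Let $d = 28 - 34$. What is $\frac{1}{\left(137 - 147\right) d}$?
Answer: $\frac{1}{60} \approx 0.016667$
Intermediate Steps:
$d = -6$ ($d = 28 - 34 = -6$)
$\frac{1}{\left(137 - 147\right) d} = \frac{1}{\left(137 - 147\right) \left(-6\right)} = \frac{1}{\left(-10\right) \left(-6\right)} = \frac{1}{60}$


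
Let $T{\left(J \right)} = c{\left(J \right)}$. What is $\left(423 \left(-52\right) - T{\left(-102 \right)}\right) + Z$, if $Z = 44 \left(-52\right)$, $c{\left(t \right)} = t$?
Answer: $-24182$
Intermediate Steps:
$T{\left(J \right)} = J$
$Z = -2288$
$\left(423 \left(-52\right) - T{\left(-102 \right)}\right) + Z = \left(423 \left(-52\right) - -102\right) - 2288 = \left(-21996 + 102\right) - 2288 = -21894 - 2288 = -24182$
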